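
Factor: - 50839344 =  - 2^4*3^2*41^1 * 79^1*109^1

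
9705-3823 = 5882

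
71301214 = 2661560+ 68639654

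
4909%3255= 1654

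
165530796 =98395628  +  67135168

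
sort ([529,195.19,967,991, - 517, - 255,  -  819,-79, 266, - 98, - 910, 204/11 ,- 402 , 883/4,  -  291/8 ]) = [ - 910, - 819, - 517, - 402, - 255, - 98, - 79 ,-291/8, 204/11, 195.19, 883/4, 266, 529,967, 991]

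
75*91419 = 6856425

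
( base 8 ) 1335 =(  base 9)1004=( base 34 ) lj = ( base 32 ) mt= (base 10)733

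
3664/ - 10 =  - 1832/5=- 366.40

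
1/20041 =1/20041 = 0.00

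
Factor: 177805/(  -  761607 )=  - 3^( - 2 )*5^1 * 7^( - 2 ) * 11^ (-1) * 43^1 * 157^( - 1 )*  827^1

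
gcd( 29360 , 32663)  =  367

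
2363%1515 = 848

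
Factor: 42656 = 2^5*31^1 * 43^1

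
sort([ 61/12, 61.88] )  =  [61/12,61.88]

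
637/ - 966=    - 1 + 47/138 = -0.66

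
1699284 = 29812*57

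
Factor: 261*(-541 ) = -3^2*29^1*541^1  =  -  141201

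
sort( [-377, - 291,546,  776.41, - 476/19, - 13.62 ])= [  -  377 , - 291 , - 476/19, - 13.62, 546,776.41]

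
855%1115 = 855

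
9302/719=9302/719  =  12.94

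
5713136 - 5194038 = 519098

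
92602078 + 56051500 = 148653578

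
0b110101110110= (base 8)6566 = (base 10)3446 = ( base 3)11201122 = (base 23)6BJ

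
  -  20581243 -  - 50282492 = 29701249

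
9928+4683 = 14611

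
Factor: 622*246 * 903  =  2^2*3^2*7^1 * 41^1 *43^1 * 311^1 = 138169836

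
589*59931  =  35299359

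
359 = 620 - 261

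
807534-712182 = 95352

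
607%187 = 46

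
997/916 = 997/916 = 1.09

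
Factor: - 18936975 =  -3^1 *5^2*89^1*2837^1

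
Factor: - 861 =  - 3^1*7^1* 41^1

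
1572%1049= 523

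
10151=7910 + 2241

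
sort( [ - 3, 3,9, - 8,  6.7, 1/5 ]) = [ - 8, - 3, 1/5, 3,6.7, 9 ]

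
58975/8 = 7371 + 7/8 = 7371.88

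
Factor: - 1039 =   -  1039^1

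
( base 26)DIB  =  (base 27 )cj6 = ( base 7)36006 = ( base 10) 9267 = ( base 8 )22063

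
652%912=652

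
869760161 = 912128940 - 42368779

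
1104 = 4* 276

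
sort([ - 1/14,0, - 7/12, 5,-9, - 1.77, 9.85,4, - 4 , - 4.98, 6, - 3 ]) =[-9, - 4.98, - 4,-3, - 1.77, - 7/12,-1/14 , 0,4,5, 6,  9.85 ]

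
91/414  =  91/414 = 0.22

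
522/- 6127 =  - 522/6127=   -0.09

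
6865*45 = 308925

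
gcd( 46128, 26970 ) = 186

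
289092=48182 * 6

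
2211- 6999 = -4788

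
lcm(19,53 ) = 1007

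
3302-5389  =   - 2087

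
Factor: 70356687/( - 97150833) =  - 23452229/32383611 = - 3^ (-3)*13^( - 2 )*47^(  -  1 ) * 151^( - 1) * 23452229^1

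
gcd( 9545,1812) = 1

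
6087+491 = 6578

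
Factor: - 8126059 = -109^1*74551^1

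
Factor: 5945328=2^4*3^2*19^1*41^1*53^1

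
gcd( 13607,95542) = 1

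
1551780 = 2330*666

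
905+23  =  928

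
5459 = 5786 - 327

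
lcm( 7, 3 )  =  21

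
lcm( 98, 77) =1078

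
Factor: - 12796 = - 2^2*7^1 * 457^1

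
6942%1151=36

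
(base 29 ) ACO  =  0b10001001001110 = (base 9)13037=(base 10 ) 8782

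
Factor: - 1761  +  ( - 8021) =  - 9782 = - 2^1*67^1*73^1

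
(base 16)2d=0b101101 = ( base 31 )1e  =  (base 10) 45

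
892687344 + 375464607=1268151951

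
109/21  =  5 + 4/21 = 5.19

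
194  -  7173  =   - 6979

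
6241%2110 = 2021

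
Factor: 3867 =3^1*1289^1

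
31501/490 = 64  +  141/490 = 64.29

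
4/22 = 2/11 = 0.18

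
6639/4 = 1659 +3/4 = 1659.75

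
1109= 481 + 628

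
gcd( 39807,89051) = 1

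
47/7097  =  1/151= 0.01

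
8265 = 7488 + 777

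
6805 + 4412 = 11217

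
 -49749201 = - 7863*6327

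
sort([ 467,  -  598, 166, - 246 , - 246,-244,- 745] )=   [-745,-598 ,-246,  -  246, - 244,166 , 467]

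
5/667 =5/667 = 0.01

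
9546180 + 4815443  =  14361623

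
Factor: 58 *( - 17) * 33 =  - 32538 = - 2^1* 3^1*11^1*17^1 * 29^1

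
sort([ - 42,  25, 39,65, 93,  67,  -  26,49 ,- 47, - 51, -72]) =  [ - 72, - 51, - 47, - 42, - 26, 25, 39, 49,65, 67,  93]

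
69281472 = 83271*832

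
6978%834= 306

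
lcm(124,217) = 868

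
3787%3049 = 738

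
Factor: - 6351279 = -3^1 * 11^1 * 192463^1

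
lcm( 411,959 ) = 2877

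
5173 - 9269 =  - 4096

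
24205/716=33 + 577/716 = 33.81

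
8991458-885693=8105765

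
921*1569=1445049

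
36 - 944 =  - 908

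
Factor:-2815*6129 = -17253135=- 3^3 * 5^1*227^1*563^1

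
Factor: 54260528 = 2^4*7^1*269^1*1801^1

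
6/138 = 1/23 = 0.04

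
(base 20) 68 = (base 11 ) 107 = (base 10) 128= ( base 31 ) 44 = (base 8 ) 200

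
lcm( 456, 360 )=6840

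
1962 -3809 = -1847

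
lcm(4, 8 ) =8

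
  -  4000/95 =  - 43 + 17/19 = -42.11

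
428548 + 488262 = 916810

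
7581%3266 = 1049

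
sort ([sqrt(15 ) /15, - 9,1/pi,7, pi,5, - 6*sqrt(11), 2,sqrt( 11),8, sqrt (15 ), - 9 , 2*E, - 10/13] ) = [ - 6 *sqrt(11), - 9, - 9, - 10/13, sqrt ( 15)/15, 1/pi,2, pi, sqrt( 11 ), sqrt(15 ) , 5,2 * E, 7, 8 ] 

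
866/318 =2 + 115/159 = 2.72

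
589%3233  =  589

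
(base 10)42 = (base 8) 52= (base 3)1120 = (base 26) 1G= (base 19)24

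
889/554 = 1  +  335/554  =  1.60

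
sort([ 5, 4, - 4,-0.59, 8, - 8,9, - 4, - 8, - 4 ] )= [  -  8, - 8, - 4 , - 4 , - 4,-0.59 , 4, 5, 8, 9]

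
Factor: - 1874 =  - 2^1*937^1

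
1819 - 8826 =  - 7007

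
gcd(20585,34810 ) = 5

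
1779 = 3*593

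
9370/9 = 1041 + 1/9 = 1041.11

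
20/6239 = 20/6239 = 0.00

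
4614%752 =102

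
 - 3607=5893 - 9500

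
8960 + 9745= 18705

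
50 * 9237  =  461850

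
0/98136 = 0 = 0.00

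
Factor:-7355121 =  - 3^1 * 599^1*4093^1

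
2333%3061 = 2333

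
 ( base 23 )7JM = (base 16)1042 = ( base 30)4im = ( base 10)4162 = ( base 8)10102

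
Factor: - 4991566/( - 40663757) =2^1*19^1*251^( - 1)*131357^1*162007^( - 1 ) 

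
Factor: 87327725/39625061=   5^2*7^(  -  1 )*17^1*205477^1*5660723^( - 1) 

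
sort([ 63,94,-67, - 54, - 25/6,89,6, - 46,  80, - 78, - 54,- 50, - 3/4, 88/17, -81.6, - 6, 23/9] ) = [ - 81.6, - 78, - 67, - 54, - 54,  -  50, - 46, - 6, - 25/6, - 3/4, 23/9,88/17,6, 63, 80,89 , 94 ]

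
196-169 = 27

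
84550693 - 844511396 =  - 759960703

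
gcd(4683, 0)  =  4683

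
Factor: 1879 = 1879^1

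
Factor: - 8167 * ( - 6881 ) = 7^1*983^1 *8167^1 = 56197127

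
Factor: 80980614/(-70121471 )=  -  2^1*3^3*7^(-1 ) * 11^1 * 13^1*83^( - 1) *10487^1*120691^( - 1 ) 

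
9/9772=9/9772 = 0.00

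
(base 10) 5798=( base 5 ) 141143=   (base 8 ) 13246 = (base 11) 43A1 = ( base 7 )22622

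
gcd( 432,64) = 16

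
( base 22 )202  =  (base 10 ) 970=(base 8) 1712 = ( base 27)18p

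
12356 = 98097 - 85741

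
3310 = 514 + 2796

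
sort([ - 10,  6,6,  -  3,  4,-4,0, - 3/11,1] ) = [ - 10,- 4,-3 , - 3/11,0,1,4, 6,6 ]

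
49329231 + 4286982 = 53616213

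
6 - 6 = 0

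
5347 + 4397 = 9744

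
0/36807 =0 =0.00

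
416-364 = 52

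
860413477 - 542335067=318078410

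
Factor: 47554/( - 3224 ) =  - 2^(-2)*59^1  =  - 59/4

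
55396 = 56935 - 1539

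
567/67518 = 63/7502 = 0.01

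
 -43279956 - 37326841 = -80606797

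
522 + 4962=5484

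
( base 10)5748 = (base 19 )FHA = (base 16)1674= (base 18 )HD6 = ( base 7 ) 22521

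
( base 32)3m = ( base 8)166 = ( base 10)118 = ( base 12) 9a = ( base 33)3j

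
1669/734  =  1669/734  =  2.27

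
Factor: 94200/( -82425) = -2^3*7^( - 1 ) = -8/7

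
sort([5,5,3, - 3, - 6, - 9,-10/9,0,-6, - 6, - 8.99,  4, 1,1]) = [  -  9,-8.99, - 6, - 6, - 6, - 3,  -  10/9, 0, 1, 1, 3, 4,5, 5]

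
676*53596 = 36230896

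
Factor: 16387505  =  5^1*3277501^1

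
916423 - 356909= 559514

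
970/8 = 121 +1/4   =  121.25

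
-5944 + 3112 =- 2832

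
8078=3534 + 4544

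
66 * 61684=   4071144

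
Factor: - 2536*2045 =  - 5186120 = - 2^3 *5^1*317^1 *409^1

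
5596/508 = 1399/127 = 11.02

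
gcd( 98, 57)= 1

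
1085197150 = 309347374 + 775849776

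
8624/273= 1232/39 = 31.59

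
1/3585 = 1/3585 = 0.00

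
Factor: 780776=2^3 * 17^1*5741^1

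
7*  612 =4284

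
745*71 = 52895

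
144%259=144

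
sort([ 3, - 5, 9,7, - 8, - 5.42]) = [ - 8, - 5.42, - 5, 3,7, 9]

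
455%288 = 167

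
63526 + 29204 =92730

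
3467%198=101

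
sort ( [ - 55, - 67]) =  [ - 67 , - 55 ]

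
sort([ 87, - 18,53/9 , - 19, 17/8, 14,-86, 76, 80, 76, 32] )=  [ - 86, - 19, - 18,  17/8,53/9,14, 32, 76, 76, 80, 87 ]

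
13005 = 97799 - 84794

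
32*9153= 292896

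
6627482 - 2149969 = 4477513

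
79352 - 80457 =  - 1105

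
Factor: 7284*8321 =60610164 = 2^2*3^1*53^1*157^1*607^1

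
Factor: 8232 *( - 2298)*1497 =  - 28318952592 = - 2^4*3^3*7^3*383^1*499^1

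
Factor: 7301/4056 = 2^(- 3 )* 3^ ( - 1 )* 7^2*13^( - 2) * 149^1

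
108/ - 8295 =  - 36/2765 =- 0.01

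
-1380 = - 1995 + 615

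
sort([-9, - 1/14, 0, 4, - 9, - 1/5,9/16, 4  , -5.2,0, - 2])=[ - 9,- 9, - 5.2 ,-2,-1/5,-1/14, 0,  0, 9/16,4,4]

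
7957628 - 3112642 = 4844986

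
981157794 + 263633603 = 1244791397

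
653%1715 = 653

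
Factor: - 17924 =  - 2^2*4481^1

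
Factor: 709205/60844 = 2^( - 2 ) * 5^1*23^1*41^( - 1)*53^(  -  1)*881^1=101315/8692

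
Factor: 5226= 2^1*3^1 * 13^1*67^1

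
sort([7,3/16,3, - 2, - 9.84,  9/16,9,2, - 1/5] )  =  [-9.84,-2, - 1/5,3/16,9/16,2,3, 7,9 ] 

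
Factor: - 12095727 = - 3^1*7^1* 575987^1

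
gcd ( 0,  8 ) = 8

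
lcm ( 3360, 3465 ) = 110880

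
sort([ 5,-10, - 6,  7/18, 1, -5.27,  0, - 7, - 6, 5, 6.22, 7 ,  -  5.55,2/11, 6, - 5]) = [ - 10,  -  7, - 6, - 6, - 5.55,-5.27,-5,0,2/11, 7/18, 1, 5, 5, 6, 6.22,7]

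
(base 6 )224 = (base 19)4c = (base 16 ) 58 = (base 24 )3g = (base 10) 88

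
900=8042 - 7142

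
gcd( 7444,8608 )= 4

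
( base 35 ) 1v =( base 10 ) 66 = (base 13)51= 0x42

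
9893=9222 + 671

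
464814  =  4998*93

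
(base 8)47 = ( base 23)1g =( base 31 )18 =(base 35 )14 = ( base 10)39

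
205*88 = 18040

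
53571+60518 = 114089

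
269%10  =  9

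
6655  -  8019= - 1364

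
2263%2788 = 2263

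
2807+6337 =9144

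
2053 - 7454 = - 5401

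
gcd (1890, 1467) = 9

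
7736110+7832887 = 15568997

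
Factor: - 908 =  - 2^2*227^1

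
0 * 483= 0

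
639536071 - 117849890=521686181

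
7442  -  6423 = 1019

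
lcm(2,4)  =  4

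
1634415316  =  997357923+637057393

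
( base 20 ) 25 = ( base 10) 45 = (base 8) 55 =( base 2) 101101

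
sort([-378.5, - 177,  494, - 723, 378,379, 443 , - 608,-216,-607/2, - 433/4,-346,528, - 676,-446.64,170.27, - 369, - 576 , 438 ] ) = [ -723,-676, - 608, - 576, - 446.64,-378.5, - 369, - 346,-607/2,-216 , - 177,- 433/4,170.27 , 378,379,  438, 443, 494,528 ]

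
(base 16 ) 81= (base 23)5E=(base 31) 45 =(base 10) 129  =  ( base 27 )4L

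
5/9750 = 1/1950= 0.00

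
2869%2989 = 2869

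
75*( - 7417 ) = -556275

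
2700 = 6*450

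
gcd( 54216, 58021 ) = 1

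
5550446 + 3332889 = 8883335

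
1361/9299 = 1361/9299 = 0.15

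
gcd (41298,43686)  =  6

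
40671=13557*3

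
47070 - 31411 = 15659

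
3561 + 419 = 3980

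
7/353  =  7/353= 0.02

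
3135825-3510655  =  -374830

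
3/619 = 3/619 = 0.00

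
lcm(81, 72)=648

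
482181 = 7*68883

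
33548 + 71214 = 104762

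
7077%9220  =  7077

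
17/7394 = 17/7394 = 0.00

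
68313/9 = 7590 + 1/3 = 7590.33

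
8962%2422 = 1696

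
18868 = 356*53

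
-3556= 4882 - 8438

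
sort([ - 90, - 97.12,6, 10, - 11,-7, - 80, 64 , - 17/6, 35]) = [-97.12,-90,-80 ,-11,-7 ,-17/6, 6,10, 35  ,  64 ] 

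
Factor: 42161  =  7^1*19^1 *317^1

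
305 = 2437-2132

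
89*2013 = 179157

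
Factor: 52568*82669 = 4345743992 = 2^3*19^2* 229^1*6571^1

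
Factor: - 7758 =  - 2^1*3^2*431^1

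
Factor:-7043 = -7043^1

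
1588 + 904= 2492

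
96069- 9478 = 86591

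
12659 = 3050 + 9609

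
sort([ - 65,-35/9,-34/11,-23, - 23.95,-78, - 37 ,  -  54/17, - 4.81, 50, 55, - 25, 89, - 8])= [ - 78 , - 65,-37, - 25, - 23.95, - 23,  -  8, - 4.81, - 35/9,  -  54/17, - 34/11,  50, 55,89 ] 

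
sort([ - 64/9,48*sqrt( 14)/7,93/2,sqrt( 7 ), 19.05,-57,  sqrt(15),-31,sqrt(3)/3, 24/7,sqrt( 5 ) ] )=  [ - 57, - 31,-64/9 , sqrt (3 )/3,sqrt( 5 ), sqrt( 7 ),24/7,sqrt( 15),19.05,48*sqrt( 14 )/7, 93/2]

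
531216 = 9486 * 56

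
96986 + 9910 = 106896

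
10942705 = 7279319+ 3663386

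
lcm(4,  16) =16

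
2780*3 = 8340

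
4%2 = 0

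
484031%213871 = 56289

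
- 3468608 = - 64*54197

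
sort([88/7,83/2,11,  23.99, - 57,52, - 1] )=[-57,-1,11, 88/7 , 23.99,83/2, 52]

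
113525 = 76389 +37136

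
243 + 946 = 1189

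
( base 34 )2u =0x62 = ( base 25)3N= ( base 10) 98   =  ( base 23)46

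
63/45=1 + 2/5 = 1.40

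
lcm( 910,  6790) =88270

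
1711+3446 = 5157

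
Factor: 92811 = 3^1*30937^1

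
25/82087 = 25/82087= 0.00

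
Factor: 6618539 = 983^1*6733^1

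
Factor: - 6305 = -5^1*13^1 * 97^1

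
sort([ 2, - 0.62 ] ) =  [-0.62,2] 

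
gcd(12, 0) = 12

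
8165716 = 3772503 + 4393213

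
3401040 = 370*9192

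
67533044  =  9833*6868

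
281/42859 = 281/42859 = 0.01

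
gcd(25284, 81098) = 86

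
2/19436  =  1/9718 = 0.00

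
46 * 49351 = 2270146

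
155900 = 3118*50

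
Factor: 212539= 257^1* 827^1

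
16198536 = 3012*5378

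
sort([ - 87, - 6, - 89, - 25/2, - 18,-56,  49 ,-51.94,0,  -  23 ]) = [-89, - 87, -56, - 51.94,-23,- 18 , - 25/2, - 6, 0,49]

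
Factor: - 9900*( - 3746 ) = 37085400 = 2^3 * 3^2*5^2 * 11^1*1873^1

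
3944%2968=976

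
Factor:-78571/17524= - 2^ (-2) *13^( - 1)*337^(-1 )*78571^1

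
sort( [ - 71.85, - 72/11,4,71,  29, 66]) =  [  -  71.85, - 72/11,4,  29,66,71]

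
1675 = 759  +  916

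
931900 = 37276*25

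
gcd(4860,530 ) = 10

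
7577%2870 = 1837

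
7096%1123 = 358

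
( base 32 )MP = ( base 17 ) 28f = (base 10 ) 729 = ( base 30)o9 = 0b1011011001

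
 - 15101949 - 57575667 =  - 72677616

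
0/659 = 0 = 0.00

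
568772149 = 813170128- 244397979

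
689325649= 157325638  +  532000011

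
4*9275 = 37100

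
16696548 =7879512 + 8817036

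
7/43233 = 7/43233=0.00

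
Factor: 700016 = 2^4 * 67^1 *653^1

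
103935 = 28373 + 75562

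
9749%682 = 201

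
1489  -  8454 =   -  6965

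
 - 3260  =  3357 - 6617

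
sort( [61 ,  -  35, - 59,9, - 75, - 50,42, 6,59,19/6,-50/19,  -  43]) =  [ - 75,  -  59,-50, - 43,  -  35,  -  50/19,19/6,6, 9, 42, 59,61 ]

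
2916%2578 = 338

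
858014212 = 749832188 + 108182024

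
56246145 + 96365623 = 152611768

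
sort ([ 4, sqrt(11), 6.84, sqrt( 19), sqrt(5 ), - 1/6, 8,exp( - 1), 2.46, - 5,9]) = [-5, - 1/6, exp(  -  1 ), sqrt(5), 2.46, sqrt(11), 4,sqrt( 19),6.84,8 , 9 ]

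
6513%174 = 75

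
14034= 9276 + 4758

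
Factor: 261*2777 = 724797 =3^2 * 29^1* 2777^1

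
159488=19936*8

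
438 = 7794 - 7356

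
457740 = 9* 50860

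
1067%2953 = 1067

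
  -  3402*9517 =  - 32376834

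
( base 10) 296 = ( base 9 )358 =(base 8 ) 450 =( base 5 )2141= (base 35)8G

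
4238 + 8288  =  12526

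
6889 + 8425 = 15314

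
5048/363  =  13+329/363= 13.91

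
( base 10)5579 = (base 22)BBD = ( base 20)dij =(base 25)8N4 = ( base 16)15cb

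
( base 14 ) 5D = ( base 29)2p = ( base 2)1010011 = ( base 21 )3k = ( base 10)83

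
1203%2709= 1203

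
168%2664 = 168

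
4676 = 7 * 668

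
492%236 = 20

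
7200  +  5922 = 13122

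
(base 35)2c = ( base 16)52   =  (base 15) 57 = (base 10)82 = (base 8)122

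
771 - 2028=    - 1257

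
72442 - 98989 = -26547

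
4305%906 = 681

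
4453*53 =236009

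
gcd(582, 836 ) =2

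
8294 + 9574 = 17868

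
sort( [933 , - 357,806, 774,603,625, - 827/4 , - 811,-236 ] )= [ - 811, - 357, - 236, - 827/4,603,625,774, 806,933]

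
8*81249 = 649992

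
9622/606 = 4811/303   =  15.88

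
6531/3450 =1 + 1027/1150=1.89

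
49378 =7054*7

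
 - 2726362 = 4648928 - 7375290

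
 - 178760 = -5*35752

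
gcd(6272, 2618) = 14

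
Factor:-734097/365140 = - 2^(  -  2)*3^1*5^( - 1)*7^1*13^1* 2689^1*18257^(-1)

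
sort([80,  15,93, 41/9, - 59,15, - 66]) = [- 66,-59,41/9,  15,15,80,93 ] 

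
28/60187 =28/60187 =0.00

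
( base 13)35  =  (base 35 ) 19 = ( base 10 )44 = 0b101100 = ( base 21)22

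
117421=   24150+93271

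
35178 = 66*533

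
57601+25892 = 83493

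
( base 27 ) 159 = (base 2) 1101101001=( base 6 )4013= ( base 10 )873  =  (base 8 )1551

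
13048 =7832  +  5216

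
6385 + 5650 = 12035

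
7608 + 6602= 14210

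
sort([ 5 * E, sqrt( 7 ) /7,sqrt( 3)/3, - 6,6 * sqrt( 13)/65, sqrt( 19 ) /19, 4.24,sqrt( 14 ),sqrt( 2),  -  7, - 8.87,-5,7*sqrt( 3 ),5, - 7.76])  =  [ - 8.87, - 7.76,  -  7, - 6,-5,sqrt( 19) /19,6 * sqrt( 13)/65, sqrt( 7 )/7,sqrt( 3 )/3,sqrt(2),sqrt(14 ), 4.24, 5,7*sqrt( 3 ), 5 * E ] 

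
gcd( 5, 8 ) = 1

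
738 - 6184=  - 5446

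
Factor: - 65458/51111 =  - 2^1*3^(  -  4 )*23^1*631^(-1)*1423^1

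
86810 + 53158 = 139968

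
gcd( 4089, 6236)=1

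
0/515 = 0 = 0.00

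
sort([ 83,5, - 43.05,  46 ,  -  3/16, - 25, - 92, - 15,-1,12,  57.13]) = [ - 92, - 43.05, - 25,  -  15, - 1, - 3/16 , 5,12,46, 57.13, 83] 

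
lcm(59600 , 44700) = 178800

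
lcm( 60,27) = 540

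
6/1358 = 3/679 =0.00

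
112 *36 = 4032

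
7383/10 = 7383/10 = 738.30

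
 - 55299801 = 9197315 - 64497116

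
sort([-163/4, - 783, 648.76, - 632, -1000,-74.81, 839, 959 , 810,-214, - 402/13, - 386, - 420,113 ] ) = [ - 1000, - 783,- 632, - 420, - 386, - 214, - 74.81,-163/4, - 402/13, 113, 648.76, 810, 839, 959 ]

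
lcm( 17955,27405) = 520695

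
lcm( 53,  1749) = 1749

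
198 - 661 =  - 463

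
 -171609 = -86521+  - 85088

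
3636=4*909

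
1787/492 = 3+ 311/492 =3.63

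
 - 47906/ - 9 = 47906/9 = 5322.89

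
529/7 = 529/7= 75.57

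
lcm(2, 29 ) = 58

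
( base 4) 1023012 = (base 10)4806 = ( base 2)1001011000110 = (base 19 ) d5i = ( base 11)367A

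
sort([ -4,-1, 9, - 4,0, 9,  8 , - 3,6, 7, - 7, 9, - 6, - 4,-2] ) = [ - 7, - 6, - 4,  -  4, - 4, - 3, - 2, - 1, 0,6,7,8,9, 9, 9]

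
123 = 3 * 41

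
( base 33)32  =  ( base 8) 145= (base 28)3h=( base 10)101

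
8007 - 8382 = - 375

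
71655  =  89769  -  18114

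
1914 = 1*1914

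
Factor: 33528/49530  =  2^2*5^( - 1 )*11^1*13^( - 1) = 44/65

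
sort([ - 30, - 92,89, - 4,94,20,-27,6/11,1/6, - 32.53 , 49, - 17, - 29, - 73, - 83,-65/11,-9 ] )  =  [ - 92, - 83, - 73,- 32.53,  -  30, - 29, - 27,-17 , - 9, - 65/11, - 4,1/6, 6/11,20,49,89,94] 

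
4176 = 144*29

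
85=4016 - 3931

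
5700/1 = 5700 = 5700.00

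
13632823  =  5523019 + 8109804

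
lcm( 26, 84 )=1092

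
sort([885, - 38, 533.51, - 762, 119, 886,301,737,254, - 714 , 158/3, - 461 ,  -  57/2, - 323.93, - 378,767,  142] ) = [ - 762, - 714, - 461, - 378,  -  323.93,-38, - 57/2,158/3, 119 , 142,254 , 301, 533.51 , 737, 767, 885,886]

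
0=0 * 973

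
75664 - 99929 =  - 24265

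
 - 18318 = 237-18555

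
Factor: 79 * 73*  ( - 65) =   -  374855  =  - 5^1*13^1*73^1*79^1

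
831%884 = 831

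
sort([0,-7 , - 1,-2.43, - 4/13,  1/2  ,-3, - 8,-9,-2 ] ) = [ - 9, - 8, - 7, - 3, - 2.43, - 2, - 1, - 4/13, 0,1/2]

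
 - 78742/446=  - 177 + 100/223  =  - 176.55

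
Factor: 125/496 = 2^( - 4)*5^3*31^( - 1 ) 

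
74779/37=2021+2/37 = 2021.05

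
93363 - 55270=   38093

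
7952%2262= 1166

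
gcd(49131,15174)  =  9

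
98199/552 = 177+165/184=177.90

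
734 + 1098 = 1832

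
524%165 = 29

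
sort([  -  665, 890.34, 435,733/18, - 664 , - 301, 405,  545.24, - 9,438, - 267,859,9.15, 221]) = [ - 665, - 664, - 301, - 267, - 9, 9.15,733/18, 221,405,435, 438,545.24, 859,890.34] 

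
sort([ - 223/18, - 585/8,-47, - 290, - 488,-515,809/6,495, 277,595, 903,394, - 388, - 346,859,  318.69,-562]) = [ - 562, - 515,  -  488,- 388, - 346,  -  290, - 585/8, - 47, - 223/18,  809/6, 277,318.69, 394,495,595,859,903]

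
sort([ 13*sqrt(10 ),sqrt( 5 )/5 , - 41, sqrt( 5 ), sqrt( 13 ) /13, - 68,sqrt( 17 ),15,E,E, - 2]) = [ - 68, - 41, - 2,sqrt( 13)/13 , sqrt(5 )/5,sqrt( 5),E,E,sqrt( 17),15, 13*sqrt( 10 ) ] 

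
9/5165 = 9/5165 = 0.00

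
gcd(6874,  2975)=7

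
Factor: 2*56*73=2^4*7^1*73^1 =8176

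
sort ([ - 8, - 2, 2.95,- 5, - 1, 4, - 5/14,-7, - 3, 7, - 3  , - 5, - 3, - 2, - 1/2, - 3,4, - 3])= [-8,-7,-5, - 5, - 3, - 3,  -  3,  -  3, -3,  -  2,  -  2, - 1, - 1/2, - 5/14, 2.95, 4,4, 7 ]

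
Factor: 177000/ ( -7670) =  - 2^2 * 3^1*5^2*13^(-1 ) = - 300/13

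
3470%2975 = 495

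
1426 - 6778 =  - 5352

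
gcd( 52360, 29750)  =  1190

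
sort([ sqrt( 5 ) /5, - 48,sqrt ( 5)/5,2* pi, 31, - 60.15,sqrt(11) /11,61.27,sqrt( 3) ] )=[ - 60.15, - 48,sqrt ( 11)/11,sqrt( 5 ) /5,sqrt( 5) /5,sqrt( 3) , 2*pi,31,61.27 ]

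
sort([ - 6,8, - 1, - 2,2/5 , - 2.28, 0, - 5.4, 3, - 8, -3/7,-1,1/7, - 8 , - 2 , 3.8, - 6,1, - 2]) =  [ - 8, - 8, - 6, - 6, - 5.4, - 2.28, - 2,  -  2, - 2,- 1, - 1, - 3/7,0, 1/7,2/5,1, 3, 3.8 , 8 ] 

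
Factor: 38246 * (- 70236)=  - 2^3*3^2*13^1*1471^1*1951^1 =- 2686246056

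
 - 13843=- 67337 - -53494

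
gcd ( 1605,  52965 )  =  1605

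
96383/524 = 183 + 491/524 =183.94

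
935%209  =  99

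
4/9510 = 2/4755 =0.00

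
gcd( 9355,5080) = 5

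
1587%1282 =305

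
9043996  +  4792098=13836094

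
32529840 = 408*79730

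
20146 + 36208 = 56354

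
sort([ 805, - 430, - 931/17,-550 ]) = [ - 550, - 430, - 931/17, 805] 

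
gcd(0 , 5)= 5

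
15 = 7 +8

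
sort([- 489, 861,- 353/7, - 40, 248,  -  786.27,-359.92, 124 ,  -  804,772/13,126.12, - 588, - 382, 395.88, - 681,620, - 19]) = [ - 804, - 786.27, - 681, - 588, - 489, - 382, - 359.92, - 353/7, - 40, - 19,  772/13, 124 , 126.12, 248,  395.88,  620, 861 ] 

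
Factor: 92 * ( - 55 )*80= - 404800 = - 2^6 * 5^2*11^1*23^1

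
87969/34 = 2587 + 11/34  =  2587.32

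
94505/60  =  1575+1/12  =  1575.08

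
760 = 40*19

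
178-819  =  -641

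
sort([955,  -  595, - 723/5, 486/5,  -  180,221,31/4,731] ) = [ - 595,-180,-723/5,31/4,486/5, 221, 731,955] 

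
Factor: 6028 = 2^2*11^1*  137^1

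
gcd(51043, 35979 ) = 1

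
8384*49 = 410816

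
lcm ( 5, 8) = 40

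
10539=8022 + 2517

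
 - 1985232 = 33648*( - 59) 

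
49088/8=6136 = 6136.00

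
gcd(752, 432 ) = 16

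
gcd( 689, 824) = 1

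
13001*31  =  403031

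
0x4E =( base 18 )46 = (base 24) 36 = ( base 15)53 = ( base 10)78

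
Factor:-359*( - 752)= 2^4 * 47^1*359^1 = 269968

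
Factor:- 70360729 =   -  1033^1*68113^1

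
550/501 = 1  +  49/501 = 1.10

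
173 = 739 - 566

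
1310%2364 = 1310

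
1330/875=1 + 13/25= 1.52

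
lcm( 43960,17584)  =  87920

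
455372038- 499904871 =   -  44532833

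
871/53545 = 871/53545 = 0.02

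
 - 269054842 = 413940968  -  682995810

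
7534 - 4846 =2688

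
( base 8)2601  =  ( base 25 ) 269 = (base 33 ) 19n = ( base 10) 1409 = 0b10110000001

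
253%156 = 97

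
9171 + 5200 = 14371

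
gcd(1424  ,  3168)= 16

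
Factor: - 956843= -956843^1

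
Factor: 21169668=2^2 * 3^1*13^1*97^1*1399^1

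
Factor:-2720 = - 2^5*5^1*17^1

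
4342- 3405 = 937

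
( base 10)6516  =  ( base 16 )1974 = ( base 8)14564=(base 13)2C73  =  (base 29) 7lk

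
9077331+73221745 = 82299076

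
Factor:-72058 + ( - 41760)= - 113818 =- 2^1 * 56909^1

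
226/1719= 226/1719 = 0.13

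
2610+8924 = 11534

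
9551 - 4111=5440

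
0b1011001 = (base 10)89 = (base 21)45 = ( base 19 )4D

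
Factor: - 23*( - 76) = 2^2*19^1*23^1= 1748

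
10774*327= 3523098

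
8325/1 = 8325 = 8325.00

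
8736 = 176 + 8560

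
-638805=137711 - 776516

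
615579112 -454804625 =160774487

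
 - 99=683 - 782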